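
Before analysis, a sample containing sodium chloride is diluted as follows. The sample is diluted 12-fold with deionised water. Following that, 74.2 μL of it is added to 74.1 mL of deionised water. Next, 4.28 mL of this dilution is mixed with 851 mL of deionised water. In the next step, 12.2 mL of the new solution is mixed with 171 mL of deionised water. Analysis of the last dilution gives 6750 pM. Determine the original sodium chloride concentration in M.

Overall dilution factor = 12 × 999.7 × 199.8 × 15.02 = 3.60 × 10⁷.
Original = 6750 pM × 3.60 × 10⁷ = 2.43 × 10¹¹ pM = 0.243 M.

0.243 M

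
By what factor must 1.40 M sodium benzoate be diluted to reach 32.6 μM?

4.29 × 10⁴

Factor = C₀/C_target = 1.40 M / 32.6 μM = 4.29 × 10⁴.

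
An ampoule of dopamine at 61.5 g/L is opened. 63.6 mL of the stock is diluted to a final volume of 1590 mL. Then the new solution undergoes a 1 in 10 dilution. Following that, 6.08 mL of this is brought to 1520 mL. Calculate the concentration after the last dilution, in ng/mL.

Overall dilution factor = 25 × 10 × 250 = 6.25 × 10⁴.
61.5 g/L / 6.25 × 10⁴ = 9.84 × 10⁻⁴ g/L = 984 ng/mL.

984 ng/mL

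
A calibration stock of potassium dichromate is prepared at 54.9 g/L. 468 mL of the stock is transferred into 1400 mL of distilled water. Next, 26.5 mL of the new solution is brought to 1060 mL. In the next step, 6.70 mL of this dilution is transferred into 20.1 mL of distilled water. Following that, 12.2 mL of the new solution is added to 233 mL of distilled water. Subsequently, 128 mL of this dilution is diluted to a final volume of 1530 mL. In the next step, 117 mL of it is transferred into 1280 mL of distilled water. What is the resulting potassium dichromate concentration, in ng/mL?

Overall dilution factor = 3.991 × 40 × 4 × 20.10 × 11.95 × 11.94 = 1.83 × 10⁶.
54.9 g/L / 1.83 × 10⁶ = 3.00 × 10⁻⁵ g/L = 30.0 ng/mL.

30.0 ng/mL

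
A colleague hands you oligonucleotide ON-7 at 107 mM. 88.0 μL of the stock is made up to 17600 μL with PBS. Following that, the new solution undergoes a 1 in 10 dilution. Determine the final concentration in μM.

Overall dilution factor = 200 × 10 = 2000.
107 mM / 2000 = 0.0535 mM = 53.5 μM.

53.5 μM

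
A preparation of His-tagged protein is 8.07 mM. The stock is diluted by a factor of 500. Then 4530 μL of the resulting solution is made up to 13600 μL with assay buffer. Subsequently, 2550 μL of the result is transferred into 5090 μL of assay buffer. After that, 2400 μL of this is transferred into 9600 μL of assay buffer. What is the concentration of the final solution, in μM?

Overall dilution factor = 500 × 3.002 × 2.996 × 5 = 2.25 × 10⁴.
8.07 mM / 2.25 × 10⁴ = 3.59 × 10⁻⁴ mM = 0.359 μM.

0.359 μM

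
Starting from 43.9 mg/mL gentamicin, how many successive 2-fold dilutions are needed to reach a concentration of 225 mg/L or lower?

Need 2ⁿ ≥ 195, so n ≥ log(195)/log(2) = 7.61.
Minimum whole steps: n = 8.

8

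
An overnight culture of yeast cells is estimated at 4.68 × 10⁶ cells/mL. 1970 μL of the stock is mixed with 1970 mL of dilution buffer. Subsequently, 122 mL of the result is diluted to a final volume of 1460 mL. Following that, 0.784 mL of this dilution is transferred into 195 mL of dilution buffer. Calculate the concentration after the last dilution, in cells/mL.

1.56 cells/mL

Overall dilution factor = 1001 × 11.97 × 249.7 = 2.99 × 10⁶.
4.68 × 10⁶ cells/mL / 2.99 × 10⁶ = 1.56 cells/mL.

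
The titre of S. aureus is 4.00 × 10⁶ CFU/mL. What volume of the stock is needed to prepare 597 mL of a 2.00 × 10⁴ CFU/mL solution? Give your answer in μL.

V₁ = C₂V₂/C₁ = 2.00 × 10⁴ × 597 / 4.00 × 10⁶ = 2.98 mL = 2980 μL.

2980 μL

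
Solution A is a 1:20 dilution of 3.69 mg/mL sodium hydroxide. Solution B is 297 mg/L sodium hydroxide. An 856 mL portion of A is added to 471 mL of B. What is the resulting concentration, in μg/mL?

224 μg/mL

C_A = 3.69 mg/mL / 20 = 0.184 mg/mL.
C_B = 297 mg/L = 0.297 mg/mL.
C_mix = (C_A·V_A + C_B·V_B)/(V_A + V_B) = (0.184×856 + 0.297×471) / 1327 = 0.224 mg/mL = 224 μg/mL.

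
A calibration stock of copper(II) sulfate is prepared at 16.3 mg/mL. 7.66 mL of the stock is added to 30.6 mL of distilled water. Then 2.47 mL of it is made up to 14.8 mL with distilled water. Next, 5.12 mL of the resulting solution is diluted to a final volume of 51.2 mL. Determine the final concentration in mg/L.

54.5 mg/L

Overall dilution factor = 4.995 × 5.992 × 10 = 299.
16.3 mg/mL / 299 = 0.0545 mg/mL = 54.5 mg/L.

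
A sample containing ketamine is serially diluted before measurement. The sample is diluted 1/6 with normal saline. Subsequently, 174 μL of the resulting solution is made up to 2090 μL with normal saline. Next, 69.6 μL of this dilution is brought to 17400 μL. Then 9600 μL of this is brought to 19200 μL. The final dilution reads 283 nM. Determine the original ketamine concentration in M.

Overall dilution factor = 6 × 12.01 × 250 × 2 = 3.60 × 10⁴.
Original = 283 nM × 3.60 × 10⁴ = 1.02 × 10⁷ nM = 0.0102 M.

0.0102 M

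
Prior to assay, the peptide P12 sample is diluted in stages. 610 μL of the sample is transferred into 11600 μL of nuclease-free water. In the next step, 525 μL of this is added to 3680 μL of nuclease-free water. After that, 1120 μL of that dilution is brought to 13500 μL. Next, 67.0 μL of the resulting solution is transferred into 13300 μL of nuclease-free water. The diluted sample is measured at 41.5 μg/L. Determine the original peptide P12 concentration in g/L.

16.0 g/L

Overall dilution factor = 20.02 × 8.010 × 12.05 × 199.5 = 3.86 × 10⁵.
Original = 41.5 μg/L × 3.86 × 10⁵ = 1.60 × 10⁷ μg/L = 16.0 g/L.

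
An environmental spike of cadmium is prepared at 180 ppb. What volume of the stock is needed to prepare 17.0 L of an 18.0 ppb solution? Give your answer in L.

1.70 L

V₁ = C₂V₂/C₁ = 18.0 × 17.0 / 180 = 1.70 L.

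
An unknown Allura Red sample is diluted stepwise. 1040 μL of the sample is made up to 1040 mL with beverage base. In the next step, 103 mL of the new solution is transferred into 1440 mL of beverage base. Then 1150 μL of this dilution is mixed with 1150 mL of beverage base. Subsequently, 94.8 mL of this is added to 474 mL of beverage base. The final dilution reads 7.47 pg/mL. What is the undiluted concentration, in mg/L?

672 mg/L

Overall dilution factor = 1000 × 14.98 × 1001 × 6 = 9.00 × 10⁷.
Original = 7.47 pg/mL × 9.00 × 10⁷ = 6.72 × 10⁸ pg/mL = 672 mg/L.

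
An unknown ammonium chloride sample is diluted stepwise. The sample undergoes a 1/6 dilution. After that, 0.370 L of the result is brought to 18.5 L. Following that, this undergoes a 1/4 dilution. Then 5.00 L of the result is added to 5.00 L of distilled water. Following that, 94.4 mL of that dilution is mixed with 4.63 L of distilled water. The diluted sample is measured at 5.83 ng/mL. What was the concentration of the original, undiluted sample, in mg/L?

700 mg/L

Overall dilution factor = 6 × 50 × 4 × 2 × 50.05 = 1.20 × 10⁵.
Original = 5.83 ng/mL × 1.20 × 10⁵ = 7.00 × 10⁵ ng/mL = 700 mg/L.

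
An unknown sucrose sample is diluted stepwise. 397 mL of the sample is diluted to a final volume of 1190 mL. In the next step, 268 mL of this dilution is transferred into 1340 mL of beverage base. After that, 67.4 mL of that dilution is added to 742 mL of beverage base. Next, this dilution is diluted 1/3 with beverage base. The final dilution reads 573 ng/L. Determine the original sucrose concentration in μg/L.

Overall dilution factor = 2.997 × 6 × 12.01 × 3 = 648.
Original = 573 ng/L × 648 = 3.71 × 10⁵ ng/L = 371 μg/L.

371 μg/L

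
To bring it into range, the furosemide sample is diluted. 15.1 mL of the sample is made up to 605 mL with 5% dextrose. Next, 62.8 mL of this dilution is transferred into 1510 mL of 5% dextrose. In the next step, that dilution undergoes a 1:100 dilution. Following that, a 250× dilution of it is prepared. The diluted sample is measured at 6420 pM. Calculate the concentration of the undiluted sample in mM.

Overall dilution factor = 40.07 × 25.04 × 100 × 250 = 2.51 × 10⁷.
Original = 6420 pM × 2.51 × 10⁷ = 1.61 × 10¹¹ pM = 161 mM.

161 mM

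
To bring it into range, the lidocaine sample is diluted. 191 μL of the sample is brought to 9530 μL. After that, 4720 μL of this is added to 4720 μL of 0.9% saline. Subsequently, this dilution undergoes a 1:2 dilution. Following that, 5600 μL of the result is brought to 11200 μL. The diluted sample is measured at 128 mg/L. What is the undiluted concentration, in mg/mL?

51.1 mg/mL

Overall dilution factor = 49.90 × 2 × 2 × 2 = 399.
Original = 128 mg/L × 399 = 5.11 × 10⁴ mg/L = 51.1 mg/mL.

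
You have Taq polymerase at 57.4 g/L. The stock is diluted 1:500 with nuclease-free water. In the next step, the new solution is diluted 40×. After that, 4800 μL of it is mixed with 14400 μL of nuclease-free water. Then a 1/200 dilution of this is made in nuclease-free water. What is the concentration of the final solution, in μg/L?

Overall dilution factor = 500 × 40 × 4 × 200 = 1.60 × 10⁷.
57.4 g/L / 1.60 × 10⁷ = 3.59 × 10⁻⁶ g/L = 3.59 μg/L.

3.59 μg/L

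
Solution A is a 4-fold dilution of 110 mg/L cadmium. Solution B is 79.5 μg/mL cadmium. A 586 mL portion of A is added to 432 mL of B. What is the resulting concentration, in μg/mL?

49.6 μg/mL

C_A = 110 mg/L / 4 = 27.5 mg/L.
C_B = 79.5 μg/mL = 79.5 mg/L.
C_mix = (C_A·V_A + C_B·V_B)/(V_A + V_B) = (27.5×586 + 79.5×432) / 1018 = 49.6 mg/L = 49.6 μg/mL.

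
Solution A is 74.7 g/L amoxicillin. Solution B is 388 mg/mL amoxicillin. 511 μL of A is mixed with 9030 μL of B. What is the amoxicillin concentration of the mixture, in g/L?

371 g/L

C_B = 388 mg/mL = 388 g/L.
C_mix = (C_A·V_A + C_B·V_B)/(V_A + V_B) = (74.7×511 + 388×9030) / 9541 = 371 g/L.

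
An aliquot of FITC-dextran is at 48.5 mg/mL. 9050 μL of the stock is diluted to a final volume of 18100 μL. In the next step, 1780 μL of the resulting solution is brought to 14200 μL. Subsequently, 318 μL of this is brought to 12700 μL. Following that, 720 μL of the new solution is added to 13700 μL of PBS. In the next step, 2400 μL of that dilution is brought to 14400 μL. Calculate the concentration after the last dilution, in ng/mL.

Overall dilution factor = 2 × 7.978 × 39.94 × 20.03 × 6 = 7.66 × 10⁴.
48.5 mg/mL / 7.66 × 10⁴ = 6.33 × 10⁻⁴ mg/mL = 633 ng/mL.

633 ng/mL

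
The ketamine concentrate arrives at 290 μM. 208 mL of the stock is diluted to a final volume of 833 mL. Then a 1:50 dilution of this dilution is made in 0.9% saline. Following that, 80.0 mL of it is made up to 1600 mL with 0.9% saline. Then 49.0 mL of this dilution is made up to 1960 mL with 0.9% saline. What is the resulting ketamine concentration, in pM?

1810 pM

Overall dilution factor = 4.005 × 50 × 20 × 40 = 1.60 × 10⁵.
290 μM / 1.60 × 10⁵ = 1.81 × 10⁻³ μM = 1810 pM.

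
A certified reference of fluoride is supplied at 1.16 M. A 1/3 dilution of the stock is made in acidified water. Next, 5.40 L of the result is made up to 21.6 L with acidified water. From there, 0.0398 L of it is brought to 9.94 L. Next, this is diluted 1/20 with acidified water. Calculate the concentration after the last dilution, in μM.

19.4 μM

Overall dilution factor = 3 × 4 × 249.7 × 20 = 5.99 × 10⁴.
1.16 M / 5.99 × 10⁴ = 1.94 × 10⁻⁵ M = 19.4 μM.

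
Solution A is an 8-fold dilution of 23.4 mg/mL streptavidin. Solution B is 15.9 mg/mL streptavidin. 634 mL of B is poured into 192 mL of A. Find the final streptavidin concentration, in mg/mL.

C_A = 23.4 mg/mL / 8 = 2.92 mg/mL.
C_mix = (C_A·V_A + C_B·V_B)/(V_A + V_B) = (2.92×192 + 15.9×634) / 826.0 = 12.9 mg/mL.

12.9 mg/mL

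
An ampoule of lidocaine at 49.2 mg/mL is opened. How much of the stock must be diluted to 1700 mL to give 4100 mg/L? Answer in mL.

142 mL

4100 mg/L = 4.10 mg/mL.
V₁ = C₂V₂/C₁ = 4.10 × 1700 / 49.2 = 142 mL.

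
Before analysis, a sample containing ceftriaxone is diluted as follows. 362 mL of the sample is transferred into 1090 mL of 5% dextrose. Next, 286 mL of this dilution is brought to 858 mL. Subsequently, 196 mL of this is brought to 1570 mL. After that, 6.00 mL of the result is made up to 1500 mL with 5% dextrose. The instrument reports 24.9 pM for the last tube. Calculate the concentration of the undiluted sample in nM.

Overall dilution factor = 4.011 × 3 × 8.010 × 250 = 2.41 × 10⁴.
Original = 24.9 pM × 2.41 × 10⁴ = 6.00 × 10⁵ pM = 600 nM.

600 nM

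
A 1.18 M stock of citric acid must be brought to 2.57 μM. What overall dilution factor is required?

4.59 × 10⁵

Factor = C₀/C_target = 1.18 M / 2.57 μM = 4.59 × 10⁵.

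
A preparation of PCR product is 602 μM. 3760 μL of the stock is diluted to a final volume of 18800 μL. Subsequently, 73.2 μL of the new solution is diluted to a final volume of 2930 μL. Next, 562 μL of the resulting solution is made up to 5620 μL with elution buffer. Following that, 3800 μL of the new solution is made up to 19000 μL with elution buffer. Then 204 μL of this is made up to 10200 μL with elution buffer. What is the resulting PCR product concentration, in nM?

1.20 nM

Overall dilution factor = 5 × 40.03 × 10 × 5 × 50 = 5.00 × 10⁵.
602 μM / 5.00 × 10⁵ = 1.20 × 10⁻³ μM = 1.20 nM.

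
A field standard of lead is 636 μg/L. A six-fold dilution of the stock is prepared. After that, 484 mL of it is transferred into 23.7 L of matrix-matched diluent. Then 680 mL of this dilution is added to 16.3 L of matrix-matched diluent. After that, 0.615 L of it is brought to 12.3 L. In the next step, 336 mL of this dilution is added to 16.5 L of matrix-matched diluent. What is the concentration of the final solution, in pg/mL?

Overall dilution factor = 6 × 49.97 × 24.97 × 20 × 50.11 = 7.50 × 10⁶.
636 μg/L / 7.50 × 10⁶ = 8.48 × 10⁻⁵ μg/L = 0.0848 pg/mL.

0.0848 pg/mL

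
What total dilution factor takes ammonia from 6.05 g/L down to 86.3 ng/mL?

7.01 × 10⁴

Factor = C₀/C_target = 6.05 g/L / 86.3 ng/mL = 7.01 × 10⁴.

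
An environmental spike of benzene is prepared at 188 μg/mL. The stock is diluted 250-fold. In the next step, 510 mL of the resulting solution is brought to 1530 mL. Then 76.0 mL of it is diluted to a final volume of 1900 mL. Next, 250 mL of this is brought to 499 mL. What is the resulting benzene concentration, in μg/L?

Overall dilution factor = 250 × 3 × 25 × 1.996 = 3.74 × 10⁴.
188 μg/mL / 3.74 × 10⁴ = 5.02 × 10⁻³ μg/mL = 5.02 μg/L.

5.02 μg/L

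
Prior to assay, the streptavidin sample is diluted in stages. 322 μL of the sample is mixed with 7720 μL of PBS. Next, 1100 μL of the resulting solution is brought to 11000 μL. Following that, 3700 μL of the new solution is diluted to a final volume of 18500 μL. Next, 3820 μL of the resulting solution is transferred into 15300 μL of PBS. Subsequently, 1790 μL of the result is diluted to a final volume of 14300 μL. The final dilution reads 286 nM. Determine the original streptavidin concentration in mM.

Overall dilution factor = 24.98 × 10 × 5 × 5.005 × 7.989 = 4.99 × 10⁴.
Original = 286 nM × 4.99 × 10⁴ = 1.43 × 10⁷ nM = 14.3 mM.

14.3 mM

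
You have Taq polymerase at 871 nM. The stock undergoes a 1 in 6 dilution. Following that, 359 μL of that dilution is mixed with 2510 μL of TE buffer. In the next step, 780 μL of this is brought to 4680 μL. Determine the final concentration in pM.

Overall dilution factor = 6 × 7.992 × 6 = 288.
871 nM / 288 = 3.03 nM = 3030 pM.

3030 pM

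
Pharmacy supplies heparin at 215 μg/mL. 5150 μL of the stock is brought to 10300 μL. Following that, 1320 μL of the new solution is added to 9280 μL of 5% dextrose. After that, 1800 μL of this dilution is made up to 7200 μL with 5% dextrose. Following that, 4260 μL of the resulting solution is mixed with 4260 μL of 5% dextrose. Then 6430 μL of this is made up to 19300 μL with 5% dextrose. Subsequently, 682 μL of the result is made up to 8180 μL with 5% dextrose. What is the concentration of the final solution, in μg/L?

Overall dilution factor = 2 × 8.030 × 4 × 2 × 3.002 × 11.99 = 4626.
215 μg/mL / 4626 = 0.0465 μg/mL = 46.5 μg/L.

46.5 μg/L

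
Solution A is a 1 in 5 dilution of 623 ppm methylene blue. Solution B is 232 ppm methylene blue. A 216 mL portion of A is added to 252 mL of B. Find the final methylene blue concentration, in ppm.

C_A = 623 ppm / 5 = 125 ppm.
C_mix = (C_A·V_A + C_B·V_B)/(V_A + V_B) = (125×216 + 232×252) / 468.0 = 182 ppm.

182 ppm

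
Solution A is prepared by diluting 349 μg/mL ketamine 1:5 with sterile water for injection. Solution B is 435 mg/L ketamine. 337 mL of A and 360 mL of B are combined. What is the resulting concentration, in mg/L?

258 mg/L

C_A = 349 μg/mL / 5 = 69.8 μg/mL.
C_B = 435 mg/L = 435 μg/mL.
C_mix = (C_A·V_A + C_B·V_B)/(V_A + V_B) = (69.8×337 + 435×360) / 697.0 = 258 μg/mL = 258 mg/L.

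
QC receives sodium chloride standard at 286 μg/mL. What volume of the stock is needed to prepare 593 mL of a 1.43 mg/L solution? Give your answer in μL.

2960 μL

1.43 mg/L = 1.43 μg/mL.
V₁ = C₂V₂/C₁ = 1.43 × 593 / 286 = 2.96 mL = 2960 μL.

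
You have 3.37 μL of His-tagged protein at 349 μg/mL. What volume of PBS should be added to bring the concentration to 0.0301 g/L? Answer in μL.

0.0301 g/L = 30.1 μg/mL.
V₂ = C₁V₁/C₂ = 349 × 3.37 / 30.1 = 39.1 μL.
Diluent to add = V₂ − V₁ = 39.1 − 3.37 = 35.7 μL.

35.7 μL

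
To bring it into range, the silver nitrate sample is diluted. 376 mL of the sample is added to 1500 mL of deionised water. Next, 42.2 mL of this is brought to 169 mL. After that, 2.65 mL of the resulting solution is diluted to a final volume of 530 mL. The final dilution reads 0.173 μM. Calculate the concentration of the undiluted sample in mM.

0.691 mM

Overall dilution factor = 4.989 × 4.005 × 200 = 3996.
Original = 0.173 μM × 3996 = 691 μM = 0.691 mM.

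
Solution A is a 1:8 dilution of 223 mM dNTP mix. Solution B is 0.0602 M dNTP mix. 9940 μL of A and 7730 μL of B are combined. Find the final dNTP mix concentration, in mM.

C_A = 223 mM / 8 = 27.9 mM.
C_B = 0.0602 M = 60.2 mM.
C_mix = (C_A·V_A + C_B·V_B)/(V_A + V_B) = (27.9×9940 + 60.2×7730) / 17670 = 42.0 mM.

42.0 mM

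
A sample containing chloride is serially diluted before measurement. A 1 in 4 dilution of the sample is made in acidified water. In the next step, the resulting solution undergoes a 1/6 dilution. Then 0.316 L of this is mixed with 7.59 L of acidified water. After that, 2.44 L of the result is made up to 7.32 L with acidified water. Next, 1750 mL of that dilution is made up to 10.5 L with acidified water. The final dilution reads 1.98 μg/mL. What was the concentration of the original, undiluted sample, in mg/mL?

21.4 mg/mL

Overall dilution factor = 4 × 6 × 25.02 × 3 × 6 = 1.08 × 10⁴.
Original = 1.98 μg/mL × 1.08 × 10⁴ = 2.14 × 10⁴ μg/mL = 21.4 mg/mL.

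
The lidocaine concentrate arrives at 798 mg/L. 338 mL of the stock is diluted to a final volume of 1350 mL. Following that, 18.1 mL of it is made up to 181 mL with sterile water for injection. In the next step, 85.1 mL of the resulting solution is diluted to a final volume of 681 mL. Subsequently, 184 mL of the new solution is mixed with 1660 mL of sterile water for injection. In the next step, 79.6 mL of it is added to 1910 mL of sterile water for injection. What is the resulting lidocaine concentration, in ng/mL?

Overall dilution factor = 3.994 × 10 × 8.002 × 10.02 × 24.99 = 8.01 × 10⁴.
798 mg/L / 8.01 × 10⁴ = 9.97 × 10⁻³ mg/L = 9.97 ng/mL.

9.97 ng/mL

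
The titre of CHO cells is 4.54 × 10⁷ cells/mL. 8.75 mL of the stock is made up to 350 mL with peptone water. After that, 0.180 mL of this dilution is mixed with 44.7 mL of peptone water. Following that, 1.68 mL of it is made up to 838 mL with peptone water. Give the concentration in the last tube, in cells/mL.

9.13 cells/mL

Overall dilution factor = 40 × 249.3 × 498.8 = 4.97 × 10⁶.
4.54 × 10⁷ cells/mL / 4.97 × 10⁶ = 9.13 cells/mL.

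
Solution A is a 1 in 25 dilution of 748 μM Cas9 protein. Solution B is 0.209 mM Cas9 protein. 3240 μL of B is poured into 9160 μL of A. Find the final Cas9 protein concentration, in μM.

76.7 μM

C_A = 748 μM / 25 = 29.9 μM.
C_B = 0.209 mM = 209 μM.
C_mix = (C_A·V_A + C_B·V_B)/(V_A + V_B) = (29.9×9160 + 209×3240) / 12400 = 76.7 μM.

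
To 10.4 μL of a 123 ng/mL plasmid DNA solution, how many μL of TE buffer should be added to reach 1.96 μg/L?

642 μL

1.96 μg/L = 1.96 ng/mL.
V₂ = C₁V₁/C₂ = 123 × 10.4 / 1.96 = 653 μL.
Diluent to add = V₂ − V₁ = 653 − 10.4 = 642 μL.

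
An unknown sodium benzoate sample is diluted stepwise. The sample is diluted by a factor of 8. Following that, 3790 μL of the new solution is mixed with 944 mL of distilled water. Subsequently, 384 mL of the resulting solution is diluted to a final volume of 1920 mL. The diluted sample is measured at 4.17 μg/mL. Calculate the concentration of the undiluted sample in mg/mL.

41.7 mg/mL

Overall dilution factor = 8 × 250.1 × 5 = 1.00 × 10⁴.
Original = 4.17 μg/mL × 1.00 × 10⁴ = 4.17 × 10⁴ μg/mL = 41.7 mg/mL.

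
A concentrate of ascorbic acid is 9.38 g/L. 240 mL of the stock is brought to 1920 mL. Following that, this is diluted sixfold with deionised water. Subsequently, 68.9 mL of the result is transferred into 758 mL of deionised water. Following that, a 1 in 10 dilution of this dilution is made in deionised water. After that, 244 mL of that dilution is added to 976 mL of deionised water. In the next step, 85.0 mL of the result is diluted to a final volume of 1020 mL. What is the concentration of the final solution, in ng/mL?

27.1 ng/mL

Overall dilution factor = 8 × 6 × 12.00 × 10 × 5 × 12 = 3.46 × 10⁵.
9.38 g/L / 3.46 × 10⁵ = 2.71 × 10⁻⁵ g/L = 27.1 ng/mL.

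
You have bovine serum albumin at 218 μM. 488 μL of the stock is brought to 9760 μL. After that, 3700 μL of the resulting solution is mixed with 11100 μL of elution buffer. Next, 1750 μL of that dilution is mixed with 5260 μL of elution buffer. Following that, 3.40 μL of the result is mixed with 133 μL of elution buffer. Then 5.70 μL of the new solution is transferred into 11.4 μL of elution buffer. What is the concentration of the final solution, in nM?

5.65 nM

Overall dilution factor = 20 × 4 × 4.006 × 40.12 × 3 = 3.86 × 10⁴.
218 μM / 3.86 × 10⁴ = 5.65 × 10⁻³ μM = 5.65 nM.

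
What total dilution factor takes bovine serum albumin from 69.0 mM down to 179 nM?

Factor = C₀/C_target = 69.0 mM / 179 nM = 3.85 × 10⁵.

3.85 × 10⁵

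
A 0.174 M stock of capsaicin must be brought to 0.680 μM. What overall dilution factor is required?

2.56 × 10⁵

Factor = C₀/C_target = 0.174 M / 0.680 μM = 2.56 × 10⁵.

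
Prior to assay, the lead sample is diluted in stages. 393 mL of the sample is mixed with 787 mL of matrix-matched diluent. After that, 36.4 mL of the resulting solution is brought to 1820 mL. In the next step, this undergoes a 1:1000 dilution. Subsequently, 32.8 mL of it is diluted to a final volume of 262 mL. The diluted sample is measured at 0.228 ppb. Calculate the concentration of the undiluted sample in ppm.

Overall dilution factor = 3.003 × 50 × 1000 × 7.988 = 1.20 × 10⁶.
Original = 0.228 ppb × 1.20 × 10⁶ = 2.73 × 10⁵ ppb = 273 ppm.

273 ppm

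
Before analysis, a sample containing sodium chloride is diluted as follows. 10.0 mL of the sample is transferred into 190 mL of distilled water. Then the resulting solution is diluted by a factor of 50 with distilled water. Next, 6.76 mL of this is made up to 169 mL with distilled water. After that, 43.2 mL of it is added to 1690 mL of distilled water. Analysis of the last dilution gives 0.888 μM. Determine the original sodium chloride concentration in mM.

891 mM

Overall dilution factor = 20 × 50 × 25 × 40.12 = 1.00 × 10⁶.
Original = 0.888 μM × 1.00 × 10⁶ = 8.91 × 10⁵ μM = 891 mM.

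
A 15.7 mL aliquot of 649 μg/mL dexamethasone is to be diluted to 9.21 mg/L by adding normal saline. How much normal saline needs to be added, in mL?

1090 mL

9.21 mg/L = 9.21 μg/mL.
V₂ = C₁V₁/C₂ = 649 × 15.7 / 9.21 = 1106 mL.
Diluent to add = V₂ − V₁ = 1106 − 15.7 = 1090 mL.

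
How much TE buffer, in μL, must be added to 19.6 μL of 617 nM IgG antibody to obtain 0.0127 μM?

933 μL

0.0127 μM = 12.7 nM.
V₂ = C₁V₁/C₂ = 617 × 19.6 / 12.7 = 952 μL.
Diluent to add = V₂ − V₁ = 952 − 19.6 = 933 μL.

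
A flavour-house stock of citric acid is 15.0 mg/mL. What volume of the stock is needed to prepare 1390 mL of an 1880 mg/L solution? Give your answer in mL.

174 mL

1880 mg/L = 1.88 mg/mL.
V₁ = C₂V₂/C₁ = 1.88 × 1390 / 15.0 = 174 mL.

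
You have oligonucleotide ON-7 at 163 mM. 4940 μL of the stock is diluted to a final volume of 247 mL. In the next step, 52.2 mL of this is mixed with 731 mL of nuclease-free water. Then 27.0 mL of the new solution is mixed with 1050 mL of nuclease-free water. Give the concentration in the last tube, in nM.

Overall dilution factor = 50 × 15.00 × 39.89 = 2.99 × 10⁴.
163 mM / 2.99 × 10⁴ = 5.45 × 10⁻³ mM = 5450 nM.

5450 nM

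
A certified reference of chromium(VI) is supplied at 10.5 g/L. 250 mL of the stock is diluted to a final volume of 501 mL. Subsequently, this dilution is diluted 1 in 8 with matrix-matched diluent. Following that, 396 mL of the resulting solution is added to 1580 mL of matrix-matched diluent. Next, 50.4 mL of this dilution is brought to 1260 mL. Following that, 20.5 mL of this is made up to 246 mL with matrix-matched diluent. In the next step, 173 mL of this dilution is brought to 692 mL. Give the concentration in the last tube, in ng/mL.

109 ng/mL

Overall dilution factor = 2.004 × 8 × 4.990 × 25 × 12 × 4 = 9.60 × 10⁴.
10.5 g/L / 9.60 × 10⁴ = 1.09 × 10⁻⁴ g/L = 109 ng/mL.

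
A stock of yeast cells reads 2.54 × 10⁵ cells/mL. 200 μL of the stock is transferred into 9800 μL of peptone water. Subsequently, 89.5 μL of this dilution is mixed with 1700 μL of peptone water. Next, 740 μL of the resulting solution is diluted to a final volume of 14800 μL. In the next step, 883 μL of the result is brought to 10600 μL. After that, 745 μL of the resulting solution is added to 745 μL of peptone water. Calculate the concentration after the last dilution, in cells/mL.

0.529 cells/mL

Overall dilution factor = 50 × 19.99 × 20 × 12.00 × 2 = 4.80 × 10⁵.
2.54 × 10⁵ cells/mL / 4.80 × 10⁵ = 0.529 cells/mL.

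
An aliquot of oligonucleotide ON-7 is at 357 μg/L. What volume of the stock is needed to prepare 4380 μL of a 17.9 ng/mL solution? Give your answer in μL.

17.9 ng/mL = 17.9 μg/L.
V₁ = C₂V₂/C₁ = 17.9 × 4380 / 357 = 220 μL.

220 μL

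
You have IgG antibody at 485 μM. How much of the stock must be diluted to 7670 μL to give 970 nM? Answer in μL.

970 nM = 0.970 μM.
V₁ = C₂V₂/C₁ = 0.970 × 7670 / 485 = 15.3 μL.

15.3 μL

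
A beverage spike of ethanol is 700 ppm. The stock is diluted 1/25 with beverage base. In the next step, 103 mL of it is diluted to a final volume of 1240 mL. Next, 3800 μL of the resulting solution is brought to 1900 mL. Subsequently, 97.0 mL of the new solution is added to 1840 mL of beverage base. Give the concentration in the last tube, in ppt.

233 ppt

Overall dilution factor = 25 × 12.04 × 500 × 19.97 = 3.01 × 10⁶.
700 ppm / 3.01 × 10⁶ = 2.33 × 10⁻⁴ ppm = 233 ppt.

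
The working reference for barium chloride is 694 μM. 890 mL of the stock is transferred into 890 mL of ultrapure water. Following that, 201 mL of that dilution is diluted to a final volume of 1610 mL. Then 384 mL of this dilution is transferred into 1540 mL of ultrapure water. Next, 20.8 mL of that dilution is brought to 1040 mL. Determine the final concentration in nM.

173 nM

Overall dilution factor = 2 × 8.010 × 5.010 × 50 = 4013.
694 μM / 4013 = 0.173 μM = 173 nM.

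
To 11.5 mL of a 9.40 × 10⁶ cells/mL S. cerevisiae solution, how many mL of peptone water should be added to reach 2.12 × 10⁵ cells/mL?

498 mL

V₂ = C₁V₁/C₂ = 9.40 × 10⁶ × 11.5 / 2.12 × 10⁵ = 510 mL.
Diluent to add = V₂ − V₁ = 510 − 11.5 = 498 mL.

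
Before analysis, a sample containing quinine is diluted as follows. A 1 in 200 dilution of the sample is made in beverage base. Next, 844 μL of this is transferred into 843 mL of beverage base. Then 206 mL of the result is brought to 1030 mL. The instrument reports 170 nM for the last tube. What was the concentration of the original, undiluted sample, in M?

0.170 M

Overall dilution factor = 200 × 999.8 × 5 = 10.00 × 10⁵.
Original = 170 nM × 10.00 × 10⁵ = 1.70 × 10⁸ nM = 0.170 M.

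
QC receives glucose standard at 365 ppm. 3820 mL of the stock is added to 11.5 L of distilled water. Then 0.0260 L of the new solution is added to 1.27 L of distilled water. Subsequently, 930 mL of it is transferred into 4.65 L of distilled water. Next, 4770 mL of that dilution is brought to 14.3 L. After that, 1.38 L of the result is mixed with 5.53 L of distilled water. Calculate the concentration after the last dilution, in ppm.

Overall dilution factor = 4.010 × 49.85 × 6 × 2.998 × 5.007 = 1.80 × 10⁴.
365 ppm / 1.80 × 10⁴ = 0.0203 ppm.

0.0203 ppm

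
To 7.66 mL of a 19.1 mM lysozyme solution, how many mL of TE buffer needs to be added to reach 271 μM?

532 mL

271 μM = 0.271 mM.
V₂ = C₁V₁/C₂ = 19.1 × 7.66 / 0.271 = 540 mL.
Diluent to add = V₂ − V₁ = 540 − 7.66 = 532 mL.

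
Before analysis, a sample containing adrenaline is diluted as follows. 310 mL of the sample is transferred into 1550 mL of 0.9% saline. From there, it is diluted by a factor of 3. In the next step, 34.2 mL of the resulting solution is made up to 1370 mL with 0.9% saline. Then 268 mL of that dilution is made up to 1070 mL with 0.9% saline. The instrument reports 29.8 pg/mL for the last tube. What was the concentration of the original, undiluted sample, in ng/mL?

Overall dilution factor = 6 × 3 × 40.06 × 3.993 = 2879.
Original = 29.8 pg/mL × 2879 = 8.58 × 10⁴ pg/mL = 85.8 ng/mL.

85.8 ng/mL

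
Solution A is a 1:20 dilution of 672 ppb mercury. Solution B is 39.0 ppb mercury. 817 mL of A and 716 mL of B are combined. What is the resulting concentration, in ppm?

0.0361 ppm

C_A = 672 ppb / 20 = 33.6 ppb.
C_mix = (C_A·V_A + C_B·V_B)/(V_A + V_B) = (33.6×817 + 39.0×716) / 1533 = 36.1 ppb = 0.0361 ppm.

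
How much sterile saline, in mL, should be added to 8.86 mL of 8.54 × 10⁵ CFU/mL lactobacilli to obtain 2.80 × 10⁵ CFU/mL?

18.2 mL

V₂ = C₁V₁/C₂ = 8.54 × 10⁵ × 8.86 / 2.80 × 10⁵ = 27.0 mL.
Diluent to add = V₂ − V₁ = 27.0 − 8.86 = 18.2 mL.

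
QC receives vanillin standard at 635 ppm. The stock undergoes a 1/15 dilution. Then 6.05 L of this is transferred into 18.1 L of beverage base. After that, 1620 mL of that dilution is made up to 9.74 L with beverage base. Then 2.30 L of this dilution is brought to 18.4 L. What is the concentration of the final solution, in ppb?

220 ppb

Overall dilution factor = 15 × 3.992 × 6.012 × 8 = 2880.
635 ppm / 2880 = 0.220 ppm = 220 ppb.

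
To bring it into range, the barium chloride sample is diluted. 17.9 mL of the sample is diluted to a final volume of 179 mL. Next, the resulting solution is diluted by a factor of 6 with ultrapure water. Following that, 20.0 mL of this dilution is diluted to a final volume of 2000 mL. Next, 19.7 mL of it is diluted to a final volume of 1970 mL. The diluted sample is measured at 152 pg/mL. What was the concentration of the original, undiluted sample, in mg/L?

91.2 mg/L

Overall dilution factor = 10 × 6 × 100 × 100 = 6.00 × 10⁵.
Original = 152 pg/mL × 6.00 × 10⁵ = 9.12 × 10⁷ pg/mL = 91.2 mg/L.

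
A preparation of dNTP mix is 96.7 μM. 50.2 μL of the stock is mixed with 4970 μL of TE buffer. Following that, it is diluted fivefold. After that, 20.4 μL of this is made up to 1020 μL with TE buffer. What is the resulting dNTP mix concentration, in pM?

3870 pM

Overall dilution factor = 100.0 × 5 × 50 = 2.50 × 10⁴.
96.7 μM / 2.50 × 10⁴ = 3.87 × 10⁻³ μM = 3870 pM.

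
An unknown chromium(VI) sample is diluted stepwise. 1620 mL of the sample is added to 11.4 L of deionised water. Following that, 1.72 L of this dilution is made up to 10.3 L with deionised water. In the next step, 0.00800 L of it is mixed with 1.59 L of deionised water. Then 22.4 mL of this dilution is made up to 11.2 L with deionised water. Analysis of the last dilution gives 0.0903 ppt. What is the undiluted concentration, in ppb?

434 ppb

Overall dilution factor = 8.037 × 5.988 × 199.8 × 500 = 4.81 × 10⁶.
Original = 0.0903 ppt × 4.81 × 10⁶ = 4.34 × 10⁵ ppt = 434 ppb.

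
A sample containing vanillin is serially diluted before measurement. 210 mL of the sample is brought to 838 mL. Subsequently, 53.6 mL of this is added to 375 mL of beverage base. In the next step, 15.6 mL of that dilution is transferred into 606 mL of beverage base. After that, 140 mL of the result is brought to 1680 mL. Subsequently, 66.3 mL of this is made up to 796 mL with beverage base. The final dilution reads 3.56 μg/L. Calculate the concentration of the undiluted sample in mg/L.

Overall dilution factor = 3.990 × 7.996 × 39.85 × 12 × 12.01 = 1.83 × 10⁵.
Original = 3.56 μg/L × 1.83 × 10⁵ = 6.52 × 10⁵ μg/L = 652 mg/L.

652 mg/L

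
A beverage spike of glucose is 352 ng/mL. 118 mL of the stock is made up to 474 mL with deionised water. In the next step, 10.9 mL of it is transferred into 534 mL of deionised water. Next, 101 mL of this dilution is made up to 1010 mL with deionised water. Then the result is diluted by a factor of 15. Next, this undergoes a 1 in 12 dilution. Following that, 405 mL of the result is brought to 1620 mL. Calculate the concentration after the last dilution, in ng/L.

0.243 ng/L

Overall dilution factor = 4.017 × 49.99 × 10 × 15 × 12 × 4 = 1.45 × 10⁶.
352 ng/mL / 1.45 × 10⁶ = 2.43 × 10⁻⁴ ng/mL = 0.243 ng/L.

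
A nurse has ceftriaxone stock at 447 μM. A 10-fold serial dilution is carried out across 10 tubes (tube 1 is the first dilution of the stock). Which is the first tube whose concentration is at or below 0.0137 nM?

tube 8

Tube n has concentration 447 μM / 10ⁿ.
Need 10ⁿ ≥ 447 μM / 0.0137 nM = 3.26 × 10⁷, so n ≥ 7.51.
First such tube: n = 8.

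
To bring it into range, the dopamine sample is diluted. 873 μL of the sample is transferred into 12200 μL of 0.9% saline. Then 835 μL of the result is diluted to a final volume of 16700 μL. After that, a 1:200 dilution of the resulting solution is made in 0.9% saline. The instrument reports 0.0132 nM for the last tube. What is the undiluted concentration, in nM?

Overall dilution factor = 14.97 × 20 × 200 = 5.99 × 10⁴.
Original = 0.0132 nM × 5.99 × 10⁴ = 791 nM.

791 nM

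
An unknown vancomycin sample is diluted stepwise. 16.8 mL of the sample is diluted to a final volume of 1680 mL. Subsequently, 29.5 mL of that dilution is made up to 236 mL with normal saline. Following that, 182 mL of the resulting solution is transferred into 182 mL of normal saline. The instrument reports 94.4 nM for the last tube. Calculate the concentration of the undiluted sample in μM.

Overall dilution factor = 100 × 8 × 2 = 1600.
Original = 94.4 nM × 1600 = 1.51 × 10⁵ nM = 151 μM.

151 μM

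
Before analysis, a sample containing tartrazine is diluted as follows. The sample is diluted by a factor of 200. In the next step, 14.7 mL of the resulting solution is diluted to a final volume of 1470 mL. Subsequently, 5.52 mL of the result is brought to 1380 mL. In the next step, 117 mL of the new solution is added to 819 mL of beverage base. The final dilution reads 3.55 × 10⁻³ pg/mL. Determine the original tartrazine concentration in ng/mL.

142 ng/mL

Overall dilution factor = 200 × 100 × 250 × 8 = 4.00 × 10⁷.
Original = 3.55 × 10⁻³ pg/mL × 4.00 × 10⁷ = 1.42 × 10⁵ pg/mL = 142 ng/mL.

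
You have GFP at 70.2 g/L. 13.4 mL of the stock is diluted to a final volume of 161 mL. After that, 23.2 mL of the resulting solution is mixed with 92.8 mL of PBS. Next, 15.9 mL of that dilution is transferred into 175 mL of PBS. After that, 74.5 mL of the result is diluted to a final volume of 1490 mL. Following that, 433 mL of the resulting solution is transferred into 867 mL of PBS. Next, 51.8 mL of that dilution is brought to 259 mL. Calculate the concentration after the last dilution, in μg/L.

Overall dilution factor = 12.01 × 5 × 12.01 × 20 × 3.002 × 5 = 2.17 × 10⁵.
70.2 g/L / 2.17 × 10⁵ = 3.24 × 10⁻⁴ g/L = 324 μg/L.

324 μg/L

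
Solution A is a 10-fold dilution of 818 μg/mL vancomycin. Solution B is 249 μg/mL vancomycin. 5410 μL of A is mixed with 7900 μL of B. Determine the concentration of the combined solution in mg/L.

181 mg/L

C_A = 818 μg/mL / 10 = 81.8 μg/mL.
C_mix = (C_A·V_A + C_B·V_B)/(V_A + V_B) = (81.8×5410 + 249×7900) / 13310 = 181 μg/mL = 181 mg/L.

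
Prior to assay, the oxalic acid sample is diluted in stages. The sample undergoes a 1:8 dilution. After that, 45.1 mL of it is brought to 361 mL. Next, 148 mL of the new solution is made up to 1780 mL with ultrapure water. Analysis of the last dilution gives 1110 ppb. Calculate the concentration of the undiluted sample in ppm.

Overall dilution factor = 8 × 8.004 × 12.03 = 770.
Original = 1110 ppb × 770 = 8.55 × 10⁵ ppb = 855 ppm.

855 ppm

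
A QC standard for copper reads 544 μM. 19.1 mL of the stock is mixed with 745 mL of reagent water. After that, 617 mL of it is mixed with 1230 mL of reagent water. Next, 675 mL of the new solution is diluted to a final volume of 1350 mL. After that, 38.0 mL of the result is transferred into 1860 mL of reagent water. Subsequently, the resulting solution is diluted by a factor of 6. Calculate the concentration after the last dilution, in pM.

7580 pM

Overall dilution factor = 40.01 × 2.994 × 2 × 49.95 × 6 = 7.18 × 10⁴.
544 μM / 7.18 × 10⁴ = 7.58 × 10⁻³ μM = 7580 pM.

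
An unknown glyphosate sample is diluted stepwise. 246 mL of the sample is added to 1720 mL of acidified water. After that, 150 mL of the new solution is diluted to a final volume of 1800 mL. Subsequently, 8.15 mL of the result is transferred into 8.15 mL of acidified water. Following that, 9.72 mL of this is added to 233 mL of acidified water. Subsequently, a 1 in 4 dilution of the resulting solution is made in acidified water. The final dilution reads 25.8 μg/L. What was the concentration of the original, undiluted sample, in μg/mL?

494 μg/mL

Overall dilution factor = 7.992 × 12 × 2 × 24.97 × 4 = 1.92 × 10⁴.
Original = 25.8 μg/L × 1.92 × 10⁴ = 4.94 × 10⁵ μg/L = 494 μg/mL.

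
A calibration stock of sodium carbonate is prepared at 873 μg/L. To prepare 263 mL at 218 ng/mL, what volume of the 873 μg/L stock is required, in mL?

218 ng/mL = 218 μg/L.
V₁ = C₂V₂/C₁ = 218 × 263 / 873 = 65.7 mL.

65.7 mL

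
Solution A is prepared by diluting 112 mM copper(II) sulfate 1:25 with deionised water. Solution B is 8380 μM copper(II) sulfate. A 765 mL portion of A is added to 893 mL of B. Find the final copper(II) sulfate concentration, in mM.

6.58 mM

C_A = 112 mM / 25 = 4.48 mM.
C_B = 8380 μM = 8.38 mM.
C_mix = (C_A·V_A + C_B·V_B)/(V_A + V_B) = (4.48×765 + 8.38×893) / 1658 = 6.58 mM.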